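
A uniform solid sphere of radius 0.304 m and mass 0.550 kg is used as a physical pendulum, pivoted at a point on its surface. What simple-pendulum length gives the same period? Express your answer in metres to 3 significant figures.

0.426 m

The equivalent simple-pendulum length is L_eq = I/(md), where I is about the pivot and d = 0.3040 m.
I_cm = (2/5)mR² = 0.02033 kg·m², so I = I_cm + md² = 0.02033 + 0.05083 = 0.07116 kg·m².
L_eq = 0.07116/(0.550 × 0.3040) = 0.426 m.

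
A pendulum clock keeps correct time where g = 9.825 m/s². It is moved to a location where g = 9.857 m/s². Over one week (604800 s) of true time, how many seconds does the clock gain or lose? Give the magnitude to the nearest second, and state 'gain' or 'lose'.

The clock's period scales as T ∝ 1/√g, so T'/T = √(9.825/9.857) = 0.998375.
In 604800 s of true time the clock registers 604800/0.998375 = 605784.1 s, so it gains 984 s.

gain 984 s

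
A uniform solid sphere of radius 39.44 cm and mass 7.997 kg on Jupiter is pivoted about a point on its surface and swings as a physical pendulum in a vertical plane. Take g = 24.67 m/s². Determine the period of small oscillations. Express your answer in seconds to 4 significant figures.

I_cm = (2/5)mr² = 0.49758 kg·m². The pivot is at distance d = 0.3944 m from the centre of mass.
By the parallel-axis theorem, I = I_cm + md² = 0.49758 + 1.2439 = 1.7415 kg·m².
T = 2π√(I/(mgd)) = 2π√(1.7415/(7.997 × 24.67 × 0.3944)) = 0.9400 s.

0.9400 s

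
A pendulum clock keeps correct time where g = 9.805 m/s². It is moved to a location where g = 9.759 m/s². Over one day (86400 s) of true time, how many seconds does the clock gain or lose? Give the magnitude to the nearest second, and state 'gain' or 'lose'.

lose 203 s

The clock's period scales as T ∝ 1/√g, so T'/T = √(9.805/9.759) = 1.00235.
In 86400 s of true time the clock registers 86400/1.00235 = 86197.1 s, so it loses 203 s.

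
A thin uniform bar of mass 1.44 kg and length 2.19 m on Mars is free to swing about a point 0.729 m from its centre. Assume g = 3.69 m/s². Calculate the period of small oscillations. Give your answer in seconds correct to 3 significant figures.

For a physical pendulum T = 2π√(I/(mgd)), with d = 0.7290 m from pivot to centre of mass.
I_cm = mL²/12 = 1.44 × 2.19²/12 = 0.5755 kg·m²; I = I_cm + md² = 0.5755 + 1.44 × 0.7290² = 1.341 kg·m².
T = 2π√(1.341/(1.44 × 3.69 × 0.7290)) = 3.70 s.

3.70 s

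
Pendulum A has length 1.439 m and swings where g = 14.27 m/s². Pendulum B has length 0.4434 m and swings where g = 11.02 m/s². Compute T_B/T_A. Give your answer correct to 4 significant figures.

T = 2π√(L/g), so T_B/T_A = √((L_B/g_B)/(L_A/g_A)) = √((0.4434/11.02)/(1.439/14.27)) = 0.6317.

0.6317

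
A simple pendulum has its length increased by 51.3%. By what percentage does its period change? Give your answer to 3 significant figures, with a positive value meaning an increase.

T ∝ √L, so T'/T = √(1.513) = 1.230.
Percentage change in T = (1.230 − 1) × 100% = 23.0%.

23.0%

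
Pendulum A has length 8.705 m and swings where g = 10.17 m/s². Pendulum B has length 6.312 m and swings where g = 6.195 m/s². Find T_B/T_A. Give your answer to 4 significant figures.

1.091

T = 2π√(L/g), so T_B/T_A = √((L_B/g_B)/(L_A/g_A)) = √((6.312/6.195)/(8.705/10.17)) = 1.091.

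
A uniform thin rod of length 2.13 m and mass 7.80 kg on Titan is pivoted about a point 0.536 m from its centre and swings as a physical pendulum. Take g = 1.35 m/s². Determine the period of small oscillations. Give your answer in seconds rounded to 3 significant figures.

For a physical pendulum T = 2π√(I/(mgd)), with d = 0.5360 m from pivot to centre of mass.
I_cm = mL²/12 = 7.80 × 2.13²/12 = 2.949 kg·m²; I = I_cm + md² = 2.949 + 7.80 × 0.5360² = 5.190 kg·m².
T = 2π√(5.190/(7.80 × 1.35 × 0.5360)) = 6.03 s.

6.03 s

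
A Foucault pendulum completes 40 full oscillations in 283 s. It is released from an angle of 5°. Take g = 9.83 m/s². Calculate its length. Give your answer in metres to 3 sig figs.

12.5 m

T = 283/40 = 7.075 s.
From T = 2π√(L/g), L = gT²/(4π²) = 9.83 × 7.075²/(4π²) = 12.5 m.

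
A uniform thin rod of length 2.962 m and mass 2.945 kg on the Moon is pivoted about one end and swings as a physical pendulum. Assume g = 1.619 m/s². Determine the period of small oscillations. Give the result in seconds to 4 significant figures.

6.939 s

For a physical pendulum T = 2π√(I/(mgd)), with d = 1.4810 m from pivot to centre of mass.
I_cm = mL²/12 = 2.945 × 2.962²/12 = 2.1531 kg·m²; I = I_cm + md² = 2.1531 + 2.945 × 1.4810² = 8.6126 kg·m².
T = 2π√(8.6126/(2.945 × 1.619 × 1.4810)) = 6.939 s.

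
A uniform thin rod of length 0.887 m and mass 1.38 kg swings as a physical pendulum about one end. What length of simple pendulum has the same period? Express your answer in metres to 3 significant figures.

0.591 m

The equivalent simple-pendulum length is L_eq = I/(md), where I is about the pivot and d = 0.4435 m.
I_cm = (1/12)mL² = 0.09048 kg·m², so I = I_cm + md² = 0.09048 + 0.2714 = 0.3619 kg·m².
L_eq = 0.3619/(1.38 × 0.4435) = 0.591 m.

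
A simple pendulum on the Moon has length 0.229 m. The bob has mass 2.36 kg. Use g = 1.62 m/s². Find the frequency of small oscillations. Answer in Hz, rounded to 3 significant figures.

T = 2π√(L/g) = 2π√(0.229/1.62) = 2.362 s, so f = 1/T = 0.423 Hz.

0.423 Hz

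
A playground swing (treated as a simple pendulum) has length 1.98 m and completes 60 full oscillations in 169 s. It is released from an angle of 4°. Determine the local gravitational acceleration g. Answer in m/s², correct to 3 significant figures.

9.85 m/s²

T = 169/60 = 2.817 s.
From T = 2π√(L/g), g = 4π²L/T² = 4π² × 1.98/2.817² = 9.85 m/s².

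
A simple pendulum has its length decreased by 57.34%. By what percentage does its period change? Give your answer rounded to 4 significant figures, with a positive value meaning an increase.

-34.69%

T ∝ √L, so T'/T = √(0.42660) = 0.65315.
Percentage change in T = (0.65315 − 1) × 100% = -34.69%.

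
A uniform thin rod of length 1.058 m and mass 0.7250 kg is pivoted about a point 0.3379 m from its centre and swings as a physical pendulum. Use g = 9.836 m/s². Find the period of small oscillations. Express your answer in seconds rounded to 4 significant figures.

1.570 s

For a physical pendulum T = 2π√(I/(mgd)), with d = 0.33790 m from pivot to centre of mass.
I_cm = mL²/12 = 0.7250 × 1.058²/12 = 0.067628 kg·m²; I = I_cm + md² = 0.067628 + 0.7250 × 0.33790² = 0.15041 kg·m².
T = 2π√(0.15041/(0.7250 × 9.836 × 0.33790)) = 1.570 s.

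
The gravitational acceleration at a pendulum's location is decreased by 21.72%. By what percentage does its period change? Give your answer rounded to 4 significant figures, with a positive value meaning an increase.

T ∝ 1/√g, so T'/T = 1/√(0.78280) = 1.1303.
Percentage change in T = (1.1303 − 1) × 100% = 13.03%.

13.03%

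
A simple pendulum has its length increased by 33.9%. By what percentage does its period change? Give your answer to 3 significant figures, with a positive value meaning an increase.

T ∝ √L, so T'/T = √(1.339) = 1.157.
Percentage change in T = (1.157 − 1) × 100% = 15.7%.

15.7%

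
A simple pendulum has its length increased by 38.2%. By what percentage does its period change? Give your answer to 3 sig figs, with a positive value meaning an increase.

T ∝ √L, so T'/T = √(1.382) = 1.176.
Percentage change in T = (1.176 − 1) × 100% = 17.6%.

17.6%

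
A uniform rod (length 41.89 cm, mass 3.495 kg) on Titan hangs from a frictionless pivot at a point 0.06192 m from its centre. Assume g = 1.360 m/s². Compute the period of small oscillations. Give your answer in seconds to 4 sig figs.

For a physical pendulum T = 2π√(I/(mgd)), with d = 0.061920 m from pivot to centre of mass.
I_cm = mL²/12 = 3.495 × 0.4189²/12 = 0.051108 kg·m²; I = I_cm + md² = 0.051108 + 3.495 × 0.061920² = 0.064508 kg·m².
T = 2π√(0.064508/(3.495 × 1.360 × 0.061920)) = 2.942 s.

2.942 s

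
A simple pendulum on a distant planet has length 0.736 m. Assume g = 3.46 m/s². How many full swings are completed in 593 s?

204

T = 2π√(L/g) = 2π√(0.736/3.46) = 2.898 s.
Number of complete oscillations = ⌊593/2.898⌋ = ⌊204.6⌋ = 204.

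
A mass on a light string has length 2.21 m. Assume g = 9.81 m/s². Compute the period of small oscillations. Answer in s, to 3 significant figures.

T = 2π√(L/g) = 2π√(2.21/9.81) = 2π × 0.4746 = 2.98 s.

2.98 s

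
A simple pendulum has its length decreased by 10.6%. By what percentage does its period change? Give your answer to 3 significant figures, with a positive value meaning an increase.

T ∝ √L, so T'/T = √(0.8940) = 0.9455.
Percentage change in T = (0.9455 − 1) × 100% = -5.45%.

-5.45%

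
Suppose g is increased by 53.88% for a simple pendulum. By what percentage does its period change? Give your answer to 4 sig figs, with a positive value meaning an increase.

T ∝ 1/√g, so T'/T = 1/√(1.5388) = 0.80614.
Percentage change in T = (0.80614 − 1) × 100% = -19.39%.

-19.39%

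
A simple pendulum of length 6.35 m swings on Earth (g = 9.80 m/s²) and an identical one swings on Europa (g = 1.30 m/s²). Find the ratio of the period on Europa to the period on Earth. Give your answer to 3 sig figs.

T ∝ 1/√g, so T₂/T₁ = √(g₁/g₂) = √(9.80/1.30) = 2.75.

2.75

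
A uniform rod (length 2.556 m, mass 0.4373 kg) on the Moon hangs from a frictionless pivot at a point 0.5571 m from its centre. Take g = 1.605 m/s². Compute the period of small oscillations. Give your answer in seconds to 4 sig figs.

For a physical pendulum T = 2π√(I/(mgd)), with d = 0.55710 m from pivot to centre of mass.
I_cm = mL²/12 = 0.4373 × 2.556²/12 = 0.23808 kg·m²; I = I_cm + md² = 0.23808 + 0.4373 × 0.55710² = 0.37380 kg·m².
T = 2π√(0.37380/(0.4373 × 1.605 × 0.55710)) = 6.143 s.

6.143 s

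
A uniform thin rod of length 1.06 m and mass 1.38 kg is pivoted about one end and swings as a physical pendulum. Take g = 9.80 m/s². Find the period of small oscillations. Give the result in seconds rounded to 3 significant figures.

1.69 s

For a physical pendulum T = 2π√(I/(mgd)), with d = 0.5300 m from pivot to centre of mass.
I_cm = mL²/12 = 1.38 × 1.06²/12 = 0.1292 kg·m²; I = I_cm + md² = 0.1292 + 1.38 × 0.5300² = 0.5169 kg·m².
T = 2π√(0.5169/(1.38 × 9.80 × 0.5300)) = 1.69 s.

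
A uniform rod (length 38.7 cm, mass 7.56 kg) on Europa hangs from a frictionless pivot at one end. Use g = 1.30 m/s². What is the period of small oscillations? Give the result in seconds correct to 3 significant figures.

2.80 s

For a physical pendulum T = 2π√(I/(mgd)), with d = 0.1935 m from pivot to centre of mass.
I_cm = mL²/12 = 7.56 × 0.387²/12 = 0.09435 kg·m²; I = I_cm + md² = 0.09435 + 7.56 × 0.1935² = 0.3774 kg·m².
T = 2π√(0.3774/(7.56 × 1.30 × 0.1935)) = 2.80 s.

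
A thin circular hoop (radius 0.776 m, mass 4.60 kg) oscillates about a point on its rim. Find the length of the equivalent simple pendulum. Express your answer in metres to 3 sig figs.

The equivalent simple-pendulum length is L_eq = I/(md), where I is about the pivot and d = 0.7760 m.
I_cm = mR² = 2.770 kg·m², so I = I_cm + md² = 2.770 + 2.770 = 5.540 kg·m².
L_eq = 5.540/(4.60 × 0.7760) = 1.55 m.

1.55 m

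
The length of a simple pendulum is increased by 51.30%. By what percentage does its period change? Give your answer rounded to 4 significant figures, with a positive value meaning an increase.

23.00%

T ∝ √L, so T'/T = √(1.5130) = 1.2300.
Percentage change in T = (1.2300 − 1) × 100% = 23.00%.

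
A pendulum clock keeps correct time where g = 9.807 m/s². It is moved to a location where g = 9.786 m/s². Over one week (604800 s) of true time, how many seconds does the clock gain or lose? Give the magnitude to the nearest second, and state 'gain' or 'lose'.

lose 648 s

The clock's period scales as T ∝ 1/√g, so T'/T = √(9.807/9.786) = 1.00107.
In 604800 s of true time the clock registers 604800/1.00107 = 604152.1 s, so it loses 648 s.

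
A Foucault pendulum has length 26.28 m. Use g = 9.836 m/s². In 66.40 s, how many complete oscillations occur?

6

T = 2π√(L/g) = 2π√(26.28/9.836) = 10.270 s.
Number of complete oscillations = ⌊66.40/10.270⌋ = ⌊6.4652⌋ = 6.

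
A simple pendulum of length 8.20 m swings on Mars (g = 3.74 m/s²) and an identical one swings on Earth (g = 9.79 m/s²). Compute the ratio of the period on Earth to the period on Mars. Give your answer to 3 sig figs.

T ∝ 1/√g, so T₂/T₁ = √(g₁/g₂) = √(3.74/9.79) = 0.618.

0.618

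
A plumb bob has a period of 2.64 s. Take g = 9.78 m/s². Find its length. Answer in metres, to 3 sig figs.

From T = 2π√(L/g), L = gT²/(4π²) = 9.78 × 2.640²/(4π²) = 1.73 m.

1.73 m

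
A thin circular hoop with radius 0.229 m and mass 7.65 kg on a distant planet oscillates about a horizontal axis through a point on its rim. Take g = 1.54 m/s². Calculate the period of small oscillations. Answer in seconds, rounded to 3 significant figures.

3.43 s

I_cm = mr² = 0.4012 kg·m². The pivot is at distance d = 0.229 m from the centre of mass.
By the parallel-axis theorem, I = I_cm + md² = 0.4012 + 0.4012 = 0.8023 kg·m².
T = 2π√(I/(mgd)) = 2π√(0.8023/(7.65 × 1.54 × 0.229)) = 3.43 s.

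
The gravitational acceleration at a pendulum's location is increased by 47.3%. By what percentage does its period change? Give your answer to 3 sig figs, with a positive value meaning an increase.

T ∝ 1/√g, so T'/T = 1/√(1.473) = 0.8239.
Percentage change in T = (0.8239 − 1) × 100% = -17.6%.

-17.6%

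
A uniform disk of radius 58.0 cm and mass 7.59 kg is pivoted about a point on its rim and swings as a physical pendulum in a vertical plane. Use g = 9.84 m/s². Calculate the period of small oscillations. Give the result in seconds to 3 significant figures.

I_cm = ½mr² = 1.277 kg·m². The pivot is at distance d = 0.580 m from the centre of mass.
By the parallel-axis theorem, I = I_cm + md² = 1.277 + 2.553 = 3.830 kg·m².
T = 2π√(I/(mgd)) = 2π√(3.830/(7.59 × 9.84 × 0.580)) = 1.87 s.

1.87 s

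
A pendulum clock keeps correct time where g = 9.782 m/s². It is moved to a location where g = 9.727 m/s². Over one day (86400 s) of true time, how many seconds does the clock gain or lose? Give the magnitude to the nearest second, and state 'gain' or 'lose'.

lose 243 s

The clock's period scales as T ∝ 1/√g, so T'/T = √(9.782/9.727) = 1.00282.
In 86400 s of true time the clock registers 86400/1.00282 = 86156.8 s, so it loses 243 s.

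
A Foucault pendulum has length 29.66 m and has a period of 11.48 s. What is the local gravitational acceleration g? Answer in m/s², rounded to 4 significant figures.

From T = 2π√(L/g), g = 4π²L/T² = 4π² × 29.66/11.480² = 8.885 m/s².

8.885 m/s²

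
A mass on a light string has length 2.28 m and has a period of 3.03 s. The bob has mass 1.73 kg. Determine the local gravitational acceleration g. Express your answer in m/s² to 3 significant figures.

9.80 m/s²

From T = 2π√(L/g), g = 4π²L/T² = 4π² × 2.28/3.030² = 9.80 m/s².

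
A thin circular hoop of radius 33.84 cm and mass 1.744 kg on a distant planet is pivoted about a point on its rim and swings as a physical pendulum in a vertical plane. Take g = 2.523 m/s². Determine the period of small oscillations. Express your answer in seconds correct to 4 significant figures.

I_cm = mr² = 0.19971 kg·m². The pivot is at distance d = 0.3384 m from the centre of mass.
By the parallel-axis theorem, I = I_cm + md² = 0.19971 + 0.19971 = 0.39943 kg·m².
T = 2π√(I/(mgd)) = 2π√(0.39943/(1.744 × 2.523 × 0.3384)) = 3.254 s.

3.254 s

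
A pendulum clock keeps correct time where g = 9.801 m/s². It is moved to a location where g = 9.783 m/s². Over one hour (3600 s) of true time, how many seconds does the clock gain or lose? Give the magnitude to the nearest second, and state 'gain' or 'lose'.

lose 3 s

The clock's period scales as T ∝ 1/√g, so T'/T = √(9.801/9.783) = 1.00092.
In 3600 s of true time the clock registers 3600/1.00092 = 3596.7 s, so it loses 3 s.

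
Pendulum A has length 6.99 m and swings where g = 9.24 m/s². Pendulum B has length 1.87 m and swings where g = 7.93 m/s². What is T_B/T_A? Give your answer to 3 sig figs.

0.558

T = 2π√(L/g), so T_B/T_A = √((L_B/g_B)/(L_A/g_A)) = √((1.87/7.93)/(6.99/9.24)) = 0.558.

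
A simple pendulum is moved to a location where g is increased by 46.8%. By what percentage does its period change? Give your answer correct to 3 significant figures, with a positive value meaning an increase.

T ∝ 1/√g, so T'/T = 1/√(1.468) = 0.8253.
Percentage change in T = (0.8253 − 1) × 100% = -17.5%.

-17.5%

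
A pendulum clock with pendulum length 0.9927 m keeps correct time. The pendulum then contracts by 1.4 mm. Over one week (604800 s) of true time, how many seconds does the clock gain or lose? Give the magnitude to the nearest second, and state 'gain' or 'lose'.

gain 427 s

T ∝ √L, so T'/T = √(0.99130/0.9927) = 0.999295.
In 604800 s of true time the clock registers 604800/0.999295 = 605226.9 s, so it gains 427 s.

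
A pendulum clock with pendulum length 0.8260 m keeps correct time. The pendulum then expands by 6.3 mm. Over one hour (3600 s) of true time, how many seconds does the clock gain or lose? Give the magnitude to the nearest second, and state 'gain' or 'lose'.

T ∝ √L, so T'/T = √(0.83230/0.8260) = 1.00381.
In 3600 s of true time the clock registers 3600/1.00381 = 3586.3 s, so it loses 14 s.

lose 14 s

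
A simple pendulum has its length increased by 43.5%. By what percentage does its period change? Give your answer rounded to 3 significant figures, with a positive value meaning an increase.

19.8%

T ∝ √L, so T'/T = √(1.435) = 1.198.
Percentage change in T = (1.198 − 1) × 100% = 19.8%.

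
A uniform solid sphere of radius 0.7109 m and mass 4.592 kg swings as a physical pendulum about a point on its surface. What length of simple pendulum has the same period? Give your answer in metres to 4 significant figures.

The equivalent simple-pendulum length is L_eq = I/(md), where I is about the pivot and d = 0.71090 m.
I_cm = (2/5)mR² = 0.92828 kg·m², so I = I_cm + md² = 0.92828 + 2.3207 = 3.2490 kg·m².
L_eq = 3.2490/(4.592 × 0.71090) = 0.9953 m.

0.9953 m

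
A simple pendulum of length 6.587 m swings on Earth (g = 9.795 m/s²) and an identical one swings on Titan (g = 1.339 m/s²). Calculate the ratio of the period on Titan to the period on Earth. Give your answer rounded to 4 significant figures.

T ∝ 1/√g, so T₂/T₁ = √(g₁/g₂) = √(9.795/1.339) = 2.705.

2.705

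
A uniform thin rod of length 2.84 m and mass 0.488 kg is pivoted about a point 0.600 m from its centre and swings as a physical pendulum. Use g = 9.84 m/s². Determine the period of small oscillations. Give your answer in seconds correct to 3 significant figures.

2.63 s

For a physical pendulum T = 2π√(I/(mgd)), with d = 0.6000 m from pivot to centre of mass.
I_cm = mL²/12 = 0.488 × 2.84²/12 = 0.3280 kg·m²; I = I_cm + md² = 0.3280 + 0.488 × 0.6000² = 0.5037 kg·m².
T = 2π√(0.5037/(0.488 × 9.84 × 0.6000)) = 2.63 s.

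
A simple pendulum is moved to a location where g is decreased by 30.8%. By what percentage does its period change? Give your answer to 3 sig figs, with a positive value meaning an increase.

T ∝ 1/√g, so T'/T = 1/√(0.6920) = 1.202.
Percentage change in T = (1.202 − 1) × 100% = 20.2%.

20.2%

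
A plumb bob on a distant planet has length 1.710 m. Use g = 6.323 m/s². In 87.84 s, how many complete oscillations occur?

26

T = 2π√(L/g) = 2π√(1.710/6.323) = 3.2675 s.
Number of complete oscillations = ⌊87.84/3.2675⌋ = ⌊26.883⌋ = 26.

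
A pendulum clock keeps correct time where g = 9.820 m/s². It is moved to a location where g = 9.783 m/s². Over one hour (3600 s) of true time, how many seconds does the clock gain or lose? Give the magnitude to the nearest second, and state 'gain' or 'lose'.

The clock's period scales as T ∝ 1/√g, so T'/T = √(9.820/9.783) = 1.00189.
In 3600 s of true time the clock registers 3600/1.00189 = 3593.2 s, so it loses 7 s.

lose 7 s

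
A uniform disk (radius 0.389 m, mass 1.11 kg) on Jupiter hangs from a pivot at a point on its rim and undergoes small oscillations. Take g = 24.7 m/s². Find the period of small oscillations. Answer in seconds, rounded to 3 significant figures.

I_cm = ½mr² = 0.08398 kg·m². The pivot is at distance d = 0.389 m from the centre of mass.
By the parallel-axis theorem, I = I_cm + md² = 0.08398 + 0.1680 = 0.2519 kg·m².
T = 2π√(I/(mgd)) = 2π√(0.2519/(1.11 × 24.7 × 0.389)) = 0.966 s.

0.966 s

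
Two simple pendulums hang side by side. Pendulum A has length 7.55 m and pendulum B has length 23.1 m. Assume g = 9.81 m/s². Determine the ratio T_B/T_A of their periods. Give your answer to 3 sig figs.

T ∝ √L, so T_B/T_A = √(L_B/L_A) = √(23.1/7.55) = 1.75.

1.75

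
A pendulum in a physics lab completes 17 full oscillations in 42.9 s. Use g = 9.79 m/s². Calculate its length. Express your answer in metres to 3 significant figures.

T = 42.9/17 = 2.524 s.
From T = 2π√(L/g), L = gT²/(4π²) = 9.79 × 2.524²/(4π²) = 1.58 m.

1.58 m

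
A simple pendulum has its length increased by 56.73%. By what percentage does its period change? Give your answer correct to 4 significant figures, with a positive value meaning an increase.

25.19%

T ∝ √L, so T'/T = √(1.5673) = 1.2519.
Percentage change in T = (1.2519 − 1) × 100% = 25.19%.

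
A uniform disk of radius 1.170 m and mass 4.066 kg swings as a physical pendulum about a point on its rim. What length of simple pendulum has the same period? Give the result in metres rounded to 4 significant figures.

The equivalent simple-pendulum length is L_eq = I/(md), where I is about the pivot and d = 1.1700 m.
I_cm = ½mR² = 2.7830 kg·m², so I = I_cm + md² = 2.7830 + 5.5659 = 8.3489 kg·m².
L_eq = 8.3489/(4.066 × 1.1700) = 1.755 m.

1.755 m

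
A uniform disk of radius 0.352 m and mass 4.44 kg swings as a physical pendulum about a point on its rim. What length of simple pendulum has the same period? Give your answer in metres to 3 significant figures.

The equivalent simple-pendulum length is L_eq = I/(md), where I is about the pivot and d = 0.3520 m.
I_cm = ½mR² = 0.2751 kg·m², so I = I_cm + md² = 0.2751 + 0.5501 = 0.8252 kg·m².
L_eq = 0.8252/(4.44 × 0.3520) = 0.528 m.

0.528 m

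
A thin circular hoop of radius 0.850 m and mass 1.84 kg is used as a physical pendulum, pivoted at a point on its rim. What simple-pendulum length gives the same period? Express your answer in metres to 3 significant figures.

The equivalent simple-pendulum length is L_eq = I/(md), where I is about the pivot and d = 0.8500 m.
I_cm = mR² = 1.329 kg·m², so I = I_cm + md² = 1.329 + 1.329 = 2.659 kg·m².
L_eq = 2.659/(1.84 × 0.8500) = 1.70 m.

1.70 m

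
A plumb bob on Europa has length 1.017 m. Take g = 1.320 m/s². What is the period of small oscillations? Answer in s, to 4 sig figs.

T = 2π√(L/g) = 2π√(1.017/1.320) = 2π × 0.87776 = 5.515 s.

5.515 s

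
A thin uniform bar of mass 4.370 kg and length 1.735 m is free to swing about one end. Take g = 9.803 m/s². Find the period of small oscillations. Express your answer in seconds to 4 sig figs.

For a physical pendulum T = 2π√(I/(mgd)), with d = 0.86750 m from pivot to centre of mass.
I_cm = mL²/12 = 4.370 × 1.735²/12 = 1.0962 kg·m²; I = I_cm + md² = 1.0962 + 4.370 × 0.86750² = 4.3849 kg·m².
T = 2π√(4.3849/(4.370 × 9.803 × 0.86750)) = 2.158 s.

2.158 s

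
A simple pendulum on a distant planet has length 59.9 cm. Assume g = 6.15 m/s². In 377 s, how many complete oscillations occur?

192

T = 2π√(L/g) = 2π√(0.599/6.15) = 1.961 s.
Number of complete oscillations = ⌊377/1.961⌋ = ⌊192.3⌋ = 192.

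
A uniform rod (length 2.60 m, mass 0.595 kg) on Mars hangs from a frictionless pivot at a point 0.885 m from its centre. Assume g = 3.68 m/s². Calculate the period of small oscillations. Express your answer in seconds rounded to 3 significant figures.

4.04 s

For a physical pendulum T = 2π√(I/(mgd)), with d = 0.8850 m from pivot to centre of mass.
I_cm = mL²/12 = 0.595 × 2.60²/12 = 0.3352 kg·m²; I = I_cm + md² = 0.3352 + 0.595 × 0.8850² = 0.8012 kg·m².
T = 2π√(0.8012/(0.595 × 3.68 × 0.8850)) = 4.04 s.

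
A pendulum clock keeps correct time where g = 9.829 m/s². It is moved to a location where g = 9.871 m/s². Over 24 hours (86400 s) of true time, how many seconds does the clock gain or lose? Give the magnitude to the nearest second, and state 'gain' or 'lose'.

The clock's period scales as T ∝ 1/√g, so T'/T = √(9.829/9.871) = 0.997870.
In 86400 s of true time the clock registers 86400/0.997870 = 86584.4 s, so it gains 184 s.

gain 184 s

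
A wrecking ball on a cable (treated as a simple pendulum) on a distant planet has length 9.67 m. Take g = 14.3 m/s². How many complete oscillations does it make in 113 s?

T = 2π√(L/g) = 2π√(9.67/14.3) = 5.167 s.
Number of complete oscillations = ⌊113/5.167⌋ = ⌊21.87⌋ = 21.

21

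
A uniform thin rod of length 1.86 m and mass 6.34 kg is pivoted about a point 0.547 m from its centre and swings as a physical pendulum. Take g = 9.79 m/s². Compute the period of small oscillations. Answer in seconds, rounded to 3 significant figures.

2.08 s

For a physical pendulum T = 2π√(I/(mgd)), with d = 0.5470 m from pivot to centre of mass.
I_cm = mL²/12 = 6.34 × 1.86²/12 = 1.828 kg·m²; I = I_cm + md² = 1.828 + 6.34 × 0.5470² = 3.725 kg·m².
T = 2π√(3.725/(6.34 × 9.79 × 0.5470)) = 2.08 s.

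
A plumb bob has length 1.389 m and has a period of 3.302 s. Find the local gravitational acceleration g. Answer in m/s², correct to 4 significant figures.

5.029 m/s²

From T = 2π√(L/g), g = 4π²L/T² = 4π² × 1.389/3.3020² = 5.029 m/s².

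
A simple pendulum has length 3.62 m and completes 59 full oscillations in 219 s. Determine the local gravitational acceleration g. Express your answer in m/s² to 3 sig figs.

T = 219/59 = 3.712 s.
From T = 2π√(L/g), g = 4π²L/T² = 4π² × 3.62/3.712² = 10.4 m/s².

10.4 m/s²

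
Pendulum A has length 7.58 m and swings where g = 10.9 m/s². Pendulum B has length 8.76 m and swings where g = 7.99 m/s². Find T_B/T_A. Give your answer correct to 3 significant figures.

1.26

T = 2π√(L/g), so T_B/T_A = √((L_B/g_B)/(L_A/g_A)) = √((8.76/7.99)/(7.58/10.9)) = 1.26.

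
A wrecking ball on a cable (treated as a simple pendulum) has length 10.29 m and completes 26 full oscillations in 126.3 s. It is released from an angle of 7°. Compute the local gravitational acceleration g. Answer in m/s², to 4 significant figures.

17.22 m/s²

T = 126.3/26 = 4.8577 s.
From T = 2π√(L/g), g = 4π²L/T² = 4π² × 10.29/4.8577² = 17.22 m/s².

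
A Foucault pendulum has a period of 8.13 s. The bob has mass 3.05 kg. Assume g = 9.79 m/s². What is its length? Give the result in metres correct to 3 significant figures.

From T = 2π√(L/g), L = gT²/(4π²) = 9.79 × 8.130²/(4π²) = 16.4 m.

16.4 m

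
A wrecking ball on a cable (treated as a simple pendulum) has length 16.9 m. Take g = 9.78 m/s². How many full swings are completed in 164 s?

19

T = 2π√(L/g) = 2π√(16.9/9.78) = 8.260 s.
Number of complete oscillations = ⌊164/8.260⌋ = ⌊19.86⌋ = 19.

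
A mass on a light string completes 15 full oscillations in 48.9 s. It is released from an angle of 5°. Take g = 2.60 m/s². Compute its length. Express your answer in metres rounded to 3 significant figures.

0.700 m

T = 48.9/15 = 3.260 s.
From T = 2π√(L/g), L = gT²/(4π²) = 2.60 × 3.260²/(4π²) = 0.700 m.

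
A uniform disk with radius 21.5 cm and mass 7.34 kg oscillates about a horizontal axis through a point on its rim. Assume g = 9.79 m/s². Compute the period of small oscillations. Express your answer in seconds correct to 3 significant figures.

1.14 s

I_cm = ½mr² = 0.1696 kg·m². The pivot is at distance d = 0.215 m from the centre of mass.
By the parallel-axis theorem, I = I_cm + md² = 0.1696 + 0.3393 = 0.5089 kg·m².
T = 2π√(I/(mgd)) = 2π√(0.5089/(7.34 × 9.79 × 0.215)) = 1.14 s.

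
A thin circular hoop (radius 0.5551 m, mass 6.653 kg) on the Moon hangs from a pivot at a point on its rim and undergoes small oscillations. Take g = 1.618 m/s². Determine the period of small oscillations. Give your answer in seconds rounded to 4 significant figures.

I_cm = mr² = 2.0500 kg·m². The pivot is at distance d = 0.5551 m from the centre of mass.
By the parallel-axis theorem, I = I_cm + md² = 2.0500 + 2.0500 = 4.1001 kg·m².
T = 2π√(I/(mgd)) = 2π√(4.1001/(6.653 × 1.618 × 0.5551)) = 5.205 s.

5.205 s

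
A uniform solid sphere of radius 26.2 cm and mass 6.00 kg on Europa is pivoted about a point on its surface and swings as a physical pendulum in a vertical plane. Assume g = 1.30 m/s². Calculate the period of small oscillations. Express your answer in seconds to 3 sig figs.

3.34 s

I_cm = (2/5)mr² = 0.1647 kg·m². The pivot is at distance d = 0.262 m from the centre of mass.
By the parallel-axis theorem, I = I_cm + md² = 0.1647 + 0.4119 = 0.5766 kg·m².
T = 2π√(I/(mgd)) = 2π√(0.5766/(6.00 × 1.30 × 0.262)) = 3.34 s.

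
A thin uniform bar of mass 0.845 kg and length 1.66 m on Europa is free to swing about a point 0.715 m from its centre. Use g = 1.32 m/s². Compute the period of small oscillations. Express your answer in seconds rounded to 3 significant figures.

5.57 s

For a physical pendulum T = 2π√(I/(mgd)), with d = 0.7150 m from pivot to centre of mass.
I_cm = mL²/12 = 0.845 × 1.66²/12 = 0.1940 kg·m²; I = I_cm + md² = 0.1940 + 0.845 × 0.7150² = 0.6260 kg·m².
T = 2π√(0.6260/(0.845 × 1.32 × 0.7150)) = 5.57 s.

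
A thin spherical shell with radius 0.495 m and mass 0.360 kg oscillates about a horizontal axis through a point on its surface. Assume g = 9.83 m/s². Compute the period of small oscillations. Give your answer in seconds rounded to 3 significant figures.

1.82 s

I_cm = (2/3)mr² = 0.05881 kg·m². The pivot is at distance d = 0.495 m from the centre of mass.
By the parallel-axis theorem, I = I_cm + md² = 0.05881 + 0.08821 = 0.1470 kg·m².
T = 2π√(I/(mgd)) = 2π√(0.1470/(0.360 × 9.83 × 0.495)) = 1.82 s.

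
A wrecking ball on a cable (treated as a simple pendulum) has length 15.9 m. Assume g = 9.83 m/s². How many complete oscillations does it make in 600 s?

75

T = 2π√(L/g) = 2π√(15.9/9.83) = 7.991 s.
Number of complete oscillations = ⌊600/7.991⌋ = ⌊75.08⌋ = 75.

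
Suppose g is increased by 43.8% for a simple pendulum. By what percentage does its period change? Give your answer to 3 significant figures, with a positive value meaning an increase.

T ∝ 1/√g, so T'/T = 1/√(1.438) = 0.8339.
Percentage change in T = (0.8339 − 1) × 100% = -16.6%.

-16.6%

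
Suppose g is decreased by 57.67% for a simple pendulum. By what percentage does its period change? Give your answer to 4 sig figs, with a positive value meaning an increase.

53.70%

T ∝ 1/√g, so T'/T = 1/√(0.42330) = 1.5370.
Percentage change in T = (1.5370 − 1) × 100% = 53.70%.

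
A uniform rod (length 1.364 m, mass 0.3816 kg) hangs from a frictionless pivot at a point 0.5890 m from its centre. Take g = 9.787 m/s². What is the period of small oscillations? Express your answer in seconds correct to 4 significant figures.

1.854 s

For a physical pendulum T = 2π√(I/(mgd)), with d = 0.58900 m from pivot to centre of mass.
I_cm = mL²/12 = 0.3816 × 1.364²/12 = 0.059164 kg·m²; I = I_cm + md² = 0.059164 + 0.3816 × 0.58900² = 0.19155 kg·m².
T = 2π√(0.19155/(0.3816 × 9.787 × 0.58900)) = 1.854 s.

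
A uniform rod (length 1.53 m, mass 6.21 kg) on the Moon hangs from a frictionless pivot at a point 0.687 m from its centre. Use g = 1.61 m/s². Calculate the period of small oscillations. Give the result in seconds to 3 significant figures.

For a physical pendulum T = 2π√(I/(mgd)), with d = 0.6870 m from pivot to centre of mass.
I_cm = mL²/12 = 6.21 × 1.53²/12 = 1.211 kg·m²; I = I_cm + md² = 1.211 + 6.21 × 0.6870² = 4.142 kg·m².
T = 2π√(4.142/(6.21 × 1.61 × 0.6870)) = 4.88 s.

4.88 s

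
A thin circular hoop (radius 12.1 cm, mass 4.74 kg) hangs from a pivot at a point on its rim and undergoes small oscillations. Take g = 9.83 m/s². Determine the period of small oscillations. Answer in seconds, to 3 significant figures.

0.986 s

I_cm = mr² = 0.06940 kg·m². The pivot is at distance d = 0.121 m from the centre of mass.
By the parallel-axis theorem, I = I_cm + md² = 0.06940 + 0.06940 = 0.1388 kg·m².
T = 2π√(I/(mgd)) = 2π√(0.1388/(4.74 × 9.83 × 0.121)) = 0.986 s.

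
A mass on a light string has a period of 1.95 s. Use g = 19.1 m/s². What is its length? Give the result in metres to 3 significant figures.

1.84 m

From T = 2π√(L/g), L = gT²/(4π²) = 19.1 × 1.950²/(4π²) = 1.84 m.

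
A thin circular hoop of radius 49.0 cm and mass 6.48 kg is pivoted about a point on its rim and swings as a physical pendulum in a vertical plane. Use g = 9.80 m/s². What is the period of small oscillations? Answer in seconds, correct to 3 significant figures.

I_cm = mr² = 1.556 kg·m². The pivot is at distance d = 0.490 m from the centre of mass.
By the parallel-axis theorem, I = I_cm + md² = 1.556 + 1.556 = 3.112 kg·m².
T = 2π√(I/(mgd)) = 2π√(3.112/(6.48 × 9.80 × 0.490)) = 1.99 s.

1.99 s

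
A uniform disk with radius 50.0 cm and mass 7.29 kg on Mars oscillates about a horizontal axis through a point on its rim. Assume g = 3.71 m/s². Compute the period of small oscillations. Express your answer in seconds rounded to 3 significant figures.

I_cm = ½mr² = 0.9113 kg·m². The pivot is at distance d = 0.500 m from the centre of mass.
By the parallel-axis theorem, I = I_cm + md² = 0.9113 + 1.823 = 2.734 kg·m².
T = 2π√(I/(mgd)) = 2π√(2.734/(7.29 × 3.71 × 0.500)) = 2.83 s.

2.83 s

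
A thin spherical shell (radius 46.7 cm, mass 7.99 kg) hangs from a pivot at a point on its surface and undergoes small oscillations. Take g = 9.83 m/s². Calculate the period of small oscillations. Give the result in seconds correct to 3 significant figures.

1.77 s

I_cm = (2/3)mr² = 1.162 kg·m². The pivot is at distance d = 0.467 m from the centre of mass.
By the parallel-axis theorem, I = I_cm + md² = 1.162 + 1.743 = 2.904 kg·m².
T = 2π√(I/(mgd)) = 2π√(2.904/(7.99 × 9.83 × 0.467)) = 1.77 s.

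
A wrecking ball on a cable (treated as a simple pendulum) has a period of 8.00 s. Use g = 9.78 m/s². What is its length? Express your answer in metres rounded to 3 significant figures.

From T = 2π√(L/g), L = gT²/(4π²) = 9.78 × 8.000²/(4π²) = 15.9 m.

15.9 m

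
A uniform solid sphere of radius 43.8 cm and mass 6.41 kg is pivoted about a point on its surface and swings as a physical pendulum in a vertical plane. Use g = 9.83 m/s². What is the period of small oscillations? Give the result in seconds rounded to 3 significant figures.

1.57 s

I_cm = (2/5)mr² = 0.4919 kg·m². The pivot is at distance d = 0.438 m from the centre of mass.
By the parallel-axis theorem, I = I_cm + md² = 0.4919 + 1.230 = 1.722 kg·m².
T = 2π√(I/(mgd)) = 2π√(1.722/(6.41 × 9.83 × 0.438)) = 1.57 s.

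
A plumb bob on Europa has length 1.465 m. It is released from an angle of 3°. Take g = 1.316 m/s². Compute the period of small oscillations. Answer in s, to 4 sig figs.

T = 2π√(L/g) = 2π√(1.465/1.316) = 2π × 1.0551 = 6.629 s.

6.629 s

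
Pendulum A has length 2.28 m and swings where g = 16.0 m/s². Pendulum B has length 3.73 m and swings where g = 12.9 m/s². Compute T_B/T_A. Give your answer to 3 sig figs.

1.42

T = 2π√(L/g), so T_B/T_A = √((L_B/g_B)/(L_A/g_A)) = √((3.73/12.9)/(2.28/16.0)) = 1.42.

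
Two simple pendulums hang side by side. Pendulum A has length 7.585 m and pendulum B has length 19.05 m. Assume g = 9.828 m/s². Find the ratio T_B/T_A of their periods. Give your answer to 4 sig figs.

1.585

T ∝ √L, so T_B/T_A = √(L_B/L_A) = √(19.05/7.585) = 1.585.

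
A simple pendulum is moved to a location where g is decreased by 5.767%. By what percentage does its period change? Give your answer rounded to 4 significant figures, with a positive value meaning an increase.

T ∝ 1/√g, so T'/T = 1/√(0.94233) = 1.0301.
Percentage change in T = (1.0301 − 1) × 100% = 3.015%.

3.015%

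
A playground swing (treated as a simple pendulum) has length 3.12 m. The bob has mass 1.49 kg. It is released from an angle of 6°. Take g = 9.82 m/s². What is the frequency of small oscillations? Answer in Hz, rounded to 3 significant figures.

0.282 Hz

T = 2π√(L/g) = 2π√(3.12/9.82) = 3.542 s, so f = 1/T = 0.282 Hz.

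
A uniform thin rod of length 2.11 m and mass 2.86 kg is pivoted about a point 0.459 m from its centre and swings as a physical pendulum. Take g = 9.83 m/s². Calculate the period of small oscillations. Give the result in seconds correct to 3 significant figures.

For a physical pendulum T = 2π√(I/(mgd)), with d = 0.4590 m from pivot to centre of mass.
I_cm = mL²/12 = 2.86 × 2.11²/12 = 1.061 kg·m²; I = I_cm + md² = 1.061 + 2.86 × 0.4590² = 1.664 kg·m².
T = 2π√(1.664/(2.86 × 9.83 × 0.4590)) = 2.26 s.

2.26 s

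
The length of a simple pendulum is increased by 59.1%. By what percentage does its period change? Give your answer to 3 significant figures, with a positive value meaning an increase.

T ∝ √L, so T'/T = √(1.591) = 1.261.
Percentage change in T = (1.261 − 1) × 100% = 26.1%.

26.1%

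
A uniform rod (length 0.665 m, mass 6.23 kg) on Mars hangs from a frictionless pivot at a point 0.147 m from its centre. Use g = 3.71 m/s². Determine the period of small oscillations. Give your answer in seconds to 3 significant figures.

For a physical pendulum T = 2π√(I/(mgd)), with d = 0.1470 m from pivot to centre of mass.
I_cm = mL²/12 = 6.23 × 0.665²/12 = 0.2296 kg·m²; I = I_cm + md² = 0.2296 + 6.23 × 0.1470² = 0.3642 kg·m².
T = 2π√(0.3642/(6.23 × 3.71 × 0.1470)) = 2.06 s.

2.06 s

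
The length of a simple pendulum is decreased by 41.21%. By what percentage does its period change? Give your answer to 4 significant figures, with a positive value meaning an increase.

-23.33%

T ∝ √L, so T'/T = √(0.58790) = 0.76675.
Percentage change in T = (0.76675 − 1) × 100% = -23.33%.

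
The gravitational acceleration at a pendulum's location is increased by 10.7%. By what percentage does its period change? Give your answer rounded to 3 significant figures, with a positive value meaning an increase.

T ∝ 1/√g, so T'/T = 1/√(1.107) = 0.9504.
Percentage change in T = (0.9504 − 1) × 100% = -4.96%.

-4.96%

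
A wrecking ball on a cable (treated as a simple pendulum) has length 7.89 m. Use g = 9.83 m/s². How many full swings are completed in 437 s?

77

T = 2π√(L/g) = 2π√(7.89/9.83) = 5.629 s.
Number of complete oscillations = ⌊437/5.629⌋ = ⌊77.63⌋ = 77.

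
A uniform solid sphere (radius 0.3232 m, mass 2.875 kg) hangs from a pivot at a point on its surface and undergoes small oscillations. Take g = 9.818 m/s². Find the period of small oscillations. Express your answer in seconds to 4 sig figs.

I_cm = (2/5)mr² = 0.12013 kg·m². The pivot is at distance d = 0.3232 m from the centre of mass.
By the parallel-axis theorem, I = I_cm + md² = 0.12013 + 0.30032 = 0.42044 kg·m².
T = 2π√(I/(mgd)) = 2π√(0.42044/(2.875 × 9.818 × 0.3232)) = 1.349 s.

1.349 s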